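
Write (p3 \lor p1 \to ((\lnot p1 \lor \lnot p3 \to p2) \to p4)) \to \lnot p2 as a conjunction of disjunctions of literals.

(p3 \lor p1 \lor \lnot p2) \land (\lnot p4 \lor \lnot p2)

(p3 \lor p1 \to ((\lnot p1 \lor \lnot p3 \to p2) \to p4)) \to \lnot p2
≡ \lnot (p3 \lor p1 \to ((\lnot p1 \lor \lnot p3 \to p2) \to p4)) \lor \lnot p2   [eliminate \to]
≡ \lnot (\lnot (p3 \lor p1) \lor ((\lnot p1 \lor \lnot p3 \to p2) \to p4)) \lor \lnot p2   [eliminate \to]
≡ \lnot (\lnot (p3 \lor p1) \lor \lnot (\lnot p1 \lor \lnot p3 \to p2) \lor p4) \lor \lnot p2   [eliminate \to]
≡ \lnot (\lnot (p3 \lor p1) \lor \lnot (\lnot (\lnot p1 \lor \lnot p3) \lor p2) \lor p4) \lor \lnot p2   [eliminate \to]
≡ \lnot \lnot (p3 \lor p1) \land \lnot \lnot (\lnot (\lnot p1 \lor \lnot p3) \lor p2) \land \lnot p4 \lor \lnot p2   [De Morgan]
≡ (p3 \lor p1) \land \lnot \lnot (\lnot (\lnot p1 \lor \lnot p3) \lor p2) \land \lnot p4 \lor \lnot p2   [double negation]
≡ (p3 \lor p1) \land (\lnot (\lnot p1 \lor \lnot p3) \lor p2) \land \lnot p4 \lor \lnot p2   [double negation]
≡ (p3 \lor p1) \land (\lnot \lnot p1 \land \lnot \lnot p3 \lor p2) \land \lnot p4 \lor \lnot p2   [De Morgan]
≡ (p3 \lor p1) \land (p1 \land \lnot \lnot p3 \lor p2) \land \lnot p4 \lor \lnot p2   [double negation]
≡ (p3 \lor p1) \land (p1 \land p3 \lor p2) \land \lnot p4 \lor \lnot p2   [double negation]
≡ (p3 \lor p1 \lor \lnot p2) \land (p1 \lor p2 \lor \lnot p2) \land (p3 \lor p2 \lor \lnot p2) \land (\lnot p4 \lor \lnot p2)   [distribute \lor over \land]
≡ (p3 \lor p1 \lor \lnot p2) \land (\lnot p4 \lor \lnot p2)   [simplify]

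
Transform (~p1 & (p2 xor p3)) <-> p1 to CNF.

(p1 | ~p2 | p3) & (p1 | ~p3 | p2) & ~p1

(~p1 & (p2 xor p3)) <-> p1
= ((~p1 & (p2 xor p3)) -> p1) & (p1 -> (~p1 & (p2 xor p3)))   (eliminate <->)
= (~(~p1 & (p2 xor p3)) | p1) & (p1 -> (~p1 & (p2 xor p3)))   (eliminate ->)
= (~(~p1 & (p2 | p3) & ~(p2 & p3)) | p1) & (p1 -> (~p1 & (p2 xor p3)))   (expand xor)
= (~(~p1 & (p2 | p3) & ~(p2 & p3)) | p1) & (~p1 | (~p1 & (p2 xor p3)))   (eliminate ->)
= (~(~p1 & (p2 | p3) & ~(p2 & p3)) | p1) & (~p1 | (~p1 & (p2 | p3) & ~(p2 & p3)))   (expand xor)
= (~~p1 | ~(p2 | p3) | ~~(p2 & p3) | p1) & (~p1 | (~p1 & (p2 | p3) & ~(p2 & p3)))   (De Morgan)
= (p1 | ~(p2 | p3) | ~~(p2 & p3) | p1) & (~p1 | (~p1 & (p2 | p3) & ~(p2 & p3)))   (double negation)
= (p1 | (~p2 & ~p3) | ~~(p2 & p3) | p1) & (~p1 | (~p1 & (p2 | p3) & ~(p2 & p3)))   (De Morgan)
= (p1 | (~p2 & ~p3) | (p2 & p3) | p1) & (~p1 | (~p1 & (p2 | p3) & ~(p2 & p3)))   (double negation)
= (p1 | (~p2 & ~p3) | (p2 & p3) | p1) & (~p1 | (~p1 & (p2 | p3) & (~p2 | ~p3)))   (De Morgan)
= (p1 | ~p2 | p2 | p1) & (p1 | ~p2 | p3 | p1) & (p1 | ~p3 | p2 | p1) & (p1 | ~p3 | p3 | p1) & (~p1 | ~p1) & (~p1 | p2 | p3) & (~p1 | ~p2 | ~p3)   (distribute | over &)
= (p1 | ~p2 | p3) & (p1 | ~p3 | p2) & ~p1   (simplify)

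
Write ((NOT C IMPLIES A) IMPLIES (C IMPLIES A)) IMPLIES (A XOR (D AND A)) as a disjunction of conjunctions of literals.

((NOT C IMPLIES A) IMPLIES (C IMPLIES A)) IMPLIES (A XOR (D AND A))
= NOT ((NOT C IMPLIES A) IMPLIES (C IMPLIES A)) OR (A XOR (D AND A))   [eliminate IMPLIES]
= NOT (NOT (NOT C IMPLIES A) OR (C IMPLIES A)) OR (A XOR (D AND A))   [eliminate IMPLIES]
= NOT (NOT (NOT NOT C OR A) OR (C IMPLIES A)) OR (A XOR (D AND A))   [eliminate IMPLIES]
= NOT (NOT (NOT NOT C OR A) OR NOT C OR A) OR (A XOR (D AND A))   [eliminate IMPLIES]
= NOT (NOT (NOT NOT C OR A) OR NOT C OR A) OR (A AND NOT (D AND A)) OR (NOT A AND D AND A)   [expand XOR]
= (NOT NOT (NOT NOT C OR A) AND NOT NOT C AND NOT A) OR (A AND NOT (D AND A)) OR (NOT A AND D AND A)   [De Morgan]
= ((NOT NOT C OR A) AND NOT NOT C AND NOT A) OR (A AND NOT (D AND A)) OR (NOT A AND D AND A)   [double negation]
= ((C OR A) AND NOT NOT C AND NOT A) OR (A AND NOT (D AND A)) OR (NOT A AND D AND A)   [double negation]
= ((C OR A) AND C AND NOT A) OR (A AND NOT (D AND A)) OR (NOT A AND D AND A)   [double negation]
= ((C OR A) AND C AND NOT A) OR (A AND (NOT D OR NOT A)) OR (NOT A AND D AND A)   [De Morgan]
= (C AND C AND NOT A) OR (A AND C AND NOT A) OR (A AND NOT D) OR (A AND NOT A) OR (NOT A AND D AND A)   [distribute AND over OR]
= (C AND NOT A) OR (A AND NOT D)   [simplify]

(C AND NOT A) OR (A AND NOT D)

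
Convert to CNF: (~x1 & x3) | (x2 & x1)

(~x1 | x2) & (x3 | x2) & (x3 | x1)

(~x1 & x3) | (x2 & x1)
⇔ (~x1 | x2) & (~x1 | x1) & (x3 | x2) & (x3 | x1)   (distribute | over &)
⇔ (~x1 | x2) & (x3 | x2) & (x3 | x1)   (simplify)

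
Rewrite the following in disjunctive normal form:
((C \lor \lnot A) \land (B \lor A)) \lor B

((C \lor \lnot A) \land (B \lor A)) \lor B
≡ (C \land B) \lor (C \land A) \lor (\lnot A \land B) \lor (\lnot A \land A) \lor B   — distribute \land over \lor
≡ (C \land A) \lor B   — simplify

(C \land A) \lor B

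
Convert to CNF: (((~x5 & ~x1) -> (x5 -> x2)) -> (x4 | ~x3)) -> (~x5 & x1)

(~x4 | ~x5) & (~x4 | x1) & (x3 | ~x5) & (x3 | x1)

(((~x5 & ~x1) -> (x5 -> x2)) -> (x4 | ~x3)) -> (~x5 & x1)
≡ ~(((~x5 & ~x1) -> (x5 -> x2)) -> (x4 | ~x3)) | (~x5 & x1)   — eliminate ->
≡ ~(~((~x5 & ~x1) -> (x5 -> x2)) | x4 | ~x3) | (~x5 & x1)   — eliminate ->
≡ ~(~(~(~x5 & ~x1) | (x5 -> x2)) | x4 | ~x3) | (~x5 & x1)   — eliminate ->
≡ ~(~(~(~x5 & ~x1) | ~x5 | x2) | x4 | ~x3) | (~x5 & x1)   — eliminate ->
≡ (~~(~(~x5 & ~x1) | ~x5 | x2) & ~x4 & ~~x3) | (~x5 & x1)   — De Morgan
≡ ((~(~x5 & ~x1) | ~x5 | x2) & ~x4 & ~~x3) | (~x5 & x1)   — double negation
≡ ((~~x5 | ~~x1 | ~x5 | x2) & ~x4 & ~~x3) | (~x5 & x1)   — De Morgan
≡ ((x5 | ~~x1 | ~x5 | x2) & ~x4 & ~~x3) | (~x5 & x1)   — double negation
≡ ((x5 | x1 | ~x5 | x2) & ~x4 & ~~x3) | (~x5 & x1)   — double negation
≡ ((x5 | x1 | ~x5 | x2) & ~x4 & x3) | (~x5 & x1)   — double negation
≡ (x5 | x1 | ~x5 | x2 | ~x5) & (x5 | x1 | ~x5 | x2 | x1) & (~x4 | ~x5) & (~x4 | x1) & (x3 | ~x5) & (x3 | x1)   — distribute | over &
≡ (~x4 | ~x5) & (~x4 | x1) & (x3 | ~x5) & (x3 | x1)   — simplify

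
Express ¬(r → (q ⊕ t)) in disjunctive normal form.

¬(r → (q ⊕ t))
≡ ¬(¬r ∨ (q ⊕ t))   — eliminate →
≡ ¬(¬r ∨ (q ∧ ¬t) ∨ (¬q ∧ t))   — expand ⊕
≡ ¬¬r ∧ ¬(q ∧ ¬t) ∧ ¬(¬q ∧ t)   — De Morgan
≡ r ∧ ¬(q ∧ ¬t) ∧ ¬(¬q ∧ t)   — double negation
≡ r ∧ (¬q ∨ ¬¬t) ∧ ¬(¬q ∧ t)   — De Morgan
≡ r ∧ (¬q ∨ t) ∧ ¬(¬q ∧ t)   — double negation
≡ r ∧ (¬q ∨ t) ∧ (¬¬q ∨ ¬t)   — De Morgan
≡ r ∧ (¬q ∨ t) ∧ (q ∨ ¬t)   — double negation
≡ (r ∧ ¬q ∧ q) ∨ (r ∧ ¬q ∧ ¬t) ∨ (r ∧ t ∧ q) ∨ (r ∧ t ∧ ¬t)   — distribute ∧ over ∨
≡ (r ∧ ¬q ∧ ¬t) ∨ (r ∧ t ∧ q)   — simplify

(r ∧ ¬q ∧ ¬t) ∨ (r ∧ t ∧ q)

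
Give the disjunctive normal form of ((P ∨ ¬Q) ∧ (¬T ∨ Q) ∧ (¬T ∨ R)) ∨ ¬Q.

(P ∧ ¬T) ∨ (P ∧ Q ∧ R) ∨ ¬Q

((P ∨ ¬Q) ∧ (¬T ∨ Q) ∧ (¬T ∨ R)) ∨ ¬Q
= (P ∧ ¬T ∧ ¬T) ∨ (P ∧ ¬T ∧ R) ∨ (P ∧ Q ∧ ¬T) ∨ (P ∧ Q ∧ R) ∨ (¬Q ∧ ¬T ∧ ¬T) ∨ (¬Q ∧ ¬T ∧ R) ∨ (¬Q ∧ Q ∧ ¬T) ∨ (¬Q ∧ Q ∧ R) ∨ ¬Q   [distribute ∧ over ∨]
= (P ∧ ¬T) ∨ (P ∧ Q ∧ R) ∨ ¬Q   [simplify]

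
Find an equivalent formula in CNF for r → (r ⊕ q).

¬r ∨ ¬q

r → (r ⊕ q)
= ¬r ∨ (r ⊕ q)   (eliminate →)
= ¬r ∨ ((r ∨ q) ∧ ¬(r ∧ q))   (expand ⊕)
= ¬r ∨ ((r ∨ q) ∧ (¬r ∨ ¬q))   (De Morgan)
= (¬r ∨ r ∨ q) ∧ (¬r ∨ ¬r ∨ ¬q)   (distribute ∨ over ∧)
= ¬r ∨ ¬q   (simplify)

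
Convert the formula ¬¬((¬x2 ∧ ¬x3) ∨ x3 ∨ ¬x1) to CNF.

¬x2 ∨ x3 ∨ ¬x1

¬¬((¬x2 ∧ ¬x3) ∨ x3 ∨ ¬x1)
≡ (¬x2 ∧ ¬x3) ∨ x3 ∨ ¬x1   (double negation)
≡ (¬x2 ∨ x3 ∨ ¬x1) ∧ (¬x3 ∨ x3 ∨ ¬x1)   (distribute ∨ over ∧)
≡ ¬x2 ∨ x3 ∨ ¬x1   (simplify)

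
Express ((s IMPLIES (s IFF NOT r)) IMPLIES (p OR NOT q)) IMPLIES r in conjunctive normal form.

(NOT p OR r) AND (q OR r)

((s IMPLIES (s IFF NOT r)) IMPLIES (p OR NOT q)) IMPLIES r
⇔ NOT ((s IMPLIES (s IFF NOT r)) IMPLIES (p OR NOT q)) OR r   [eliminate IMPLIES]
⇔ NOT (NOT (s IMPLIES (s IFF NOT r)) OR p OR NOT q) OR r   [eliminate IMPLIES]
⇔ NOT (NOT (NOT s OR (s IFF NOT r)) OR p OR NOT q) OR r   [eliminate IMPLIES]
⇔ NOT (NOT (NOT s OR ((s IMPLIES NOT r) AND (NOT r IMPLIES s))) OR p OR NOT q) OR r   [eliminate IFF]
⇔ NOT (NOT (NOT s OR ((NOT s OR NOT r) AND (NOT r IMPLIES s))) OR p OR NOT q) OR r   [eliminate IMPLIES]
⇔ NOT (NOT (NOT s OR ((NOT s OR NOT r) AND (NOT NOT r OR s))) OR p OR NOT q) OR r   [eliminate IMPLIES]
⇔ (NOT NOT (NOT s OR ((NOT s OR NOT r) AND (NOT NOT r OR s))) AND NOT p AND NOT NOT q) OR r   [De Morgan]
⇔ ((NOT s OR ((NOT s OR NOT r) AND (NOT NOT r OR s))) AND NOT p AND NOT NOT q) OR r   [double negation]
⇔ ((NOT s OR ((NOT s OR NOT r) AND (r OR s))) AND NOT p AND NOT NOT q) OR r   [double negation]
⇔ ((NOT s OR ((NOT s OR NOT r) AND (r OR s))) AND NOT p AND q) OR r   [double negation]
⇔ (NOT s OR NOT s OR NOT r OR r) AND (NOT s OR r OR s OR r) AND (NOT p OR r) AND (q OR r)   [distribute OR over AND]
⇔ (NOT p OR r) AND (q OR r)   [simplify]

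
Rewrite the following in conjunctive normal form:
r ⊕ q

r ⊕ q
= (r ∨ q) ∧ ¬(r ∧ q)   [expand ⊕]
= (r ∨ q) ∧ (¬r ∨ ¬q)   [De Morgan]

(r ∨ q) ∧ (¬r ∨ ¬q)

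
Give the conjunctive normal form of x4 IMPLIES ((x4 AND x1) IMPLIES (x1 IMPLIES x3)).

x4 IMPLIES ((x4 AND x1) IMPLIES (x1 IMPLIES x3))
≡ NOT x4 OR ((x4 AND x1) IMPLIES (x1 IMPLIES x3))   [eliminate IMPLIES]
≡ NOT x4 OR NOT (x4 AND x1) OR (x1 IMPLIES x3)   [eliminate IMPLIES]
≡ NOT x4 OR NOT (x4 AND x1) OR NOT x1 OR x3   [eliminate IMPLIES]
≡ NOT x4 OR NOT x4 OR NOT x1 OR NOT x1 OR x3   [De Morgan]
≡ NOT x4 OR NOT x1 OR x3   [simplify]

NOT x4 OR NOT x1 OR x3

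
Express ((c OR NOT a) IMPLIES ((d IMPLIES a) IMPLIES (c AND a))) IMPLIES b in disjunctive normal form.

(NOT a AND NOT d) OR b

((c OR NOT a) IMPLIES ((d IMPLIES a) IMPLIES (c AND a))) IMPLIES b
⇔ NOT ((c OR NOT a) IMPLIES ((d IMPLIES a) IMPLIES (c AND a))) OR b   [eliminate IMPLIES]
⇔ NOT (NOT (c OR NOT a) OR ((d IMPLIES a) IMPLIES (c AND a))) OR b   [eliminate IMPLIES]
⇔ NOT (NOT (c OR NOT a) OR NOT (d IMPLIES a) OR (c AND a)) OR b   [eliminate IMPLIES]
⇔ NOT (NOT (c OR NOT a) OR NOT (NOT d OR a) OR (c AND a)) OR b   [eliminate IMPLIES]
⇔ (NOT NOT (c OR NOT a) AND NOT NOT (NOT d OR a) AND NOT (c AND a)) OR b   [De Morgan]
⇔ ((c OR NOT a) AND NOT NOT (NOT d OR a) AND NOT (c AND a)) OR b   [double negation]
⇔ ((c OR NOT a) AND (NOT d OR a) AND NOT (c AND a)) OR b   [double negation]
⇔ ((c OR NOT a) AND (NOT d OR a) AND (NOT c OR NOT a)) OR b   [De Morgan]
⇔ (c AND NOT d AND NOT c) OR (c AND NOT d AND NOT a) OR (c AND a AND NOT c) OR (c AND a AND NOT a) OR (NOT a AND NOT d AND NOT c) OR (NOT a AND NOT d AND NOT a) OR (NOT a AND a AND NOT c) OR (NOT a AND a AND NOT a) OR b   [distribute AND over OR]
⇔ (NOT a AND NOT d) OR b   [simplify]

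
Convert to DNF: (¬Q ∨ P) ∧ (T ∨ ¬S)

(¬Q ∧ T) ∨ (¬Q ∧ ¬S) ∨ (P ∧ T) ∨ (P ∧ ¬S)

(¬Q ∨ P) ∧ (T ∨ ¬S)
= (¬Q ∧ T) ∨ (¬Q ∧ ¬S) ∨ (P ∧ T) ∨ (P ∧ ¬S)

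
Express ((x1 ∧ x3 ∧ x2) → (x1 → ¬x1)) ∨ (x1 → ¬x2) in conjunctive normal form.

((x1 ∧ x3 ∧ x2) → (x1 → ¬x1)) ∨ (x1 → ¬x2)
⇔ ¬(x1 ∧ x3 ∧ x2) ∨ (x1 → ¬x1) ∨ (x1 → ¬x2)   (eliminate →)
⇔ ¬(x1 ∧ x3 ∧ x2) ∨ ¬x1 ∨ ¬x1 ∨ (x1 → ¬x2)   (eliminate →)
⇔ ¬(x1 ∧ x3 ∧ x2) ∨ ¬x1 ∨ ¬x1 ∨ ¬x1 ∨ ¬x2   (eliminate →)
⇔ ¬x1 ∨ ¬x3 ∨ ¬x2 ∨ ¬x1 ∨ ¬x1 ∨ ¬x1 ∨ ¬x2   (De Morgan)
⇔ ¬x1 ∨ ¬x3 ∨ ¬x2   (simplify)

¬x1 ∨ ¬x3 ∨ ¬x2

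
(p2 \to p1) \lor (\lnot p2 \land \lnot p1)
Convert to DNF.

\lnot p2 \lor p1

(p2 \to p1) \lor (\lnot p2 \land \lnot p1)
⇔ \lnot p2 \lor p1 \lor (\lnot p2 \land \lnot p1)   (eliminate \to)
⇔ \lnot p2 \lor p1   (simplify)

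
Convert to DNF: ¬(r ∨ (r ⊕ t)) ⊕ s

(¬r ∧ ¬t ∧ ¬s) ∨ (r ∧ s) ∨ (¬r ∧ t ∧ s)

¬(r ∨ (r ⊕ t)) ⊕ s
⇔ (¬(r ∨ (r ⊕ t)) ∧ ¬s) ∨ (¬¬(r ∨ (r ⊕ t)) ∧ s)   [expand ⊕]
⇔ (¬(r ∨ (r ∧ ¬t) ∨ (¬r ∧ t)) ∧ ¬s) ∨ (¬¬(r ∨ (r ⊕ t)) ∧ s)   [expand ⊕]
⇔ (¬(r ∨ (r ∧ ¬t) ∨ (¬r ∧ t)) ∧ ¬s) ∨ (¬¬(r ∨ (r ∧ ¬t) ∨ (¬r ∧ t)) ∧ s)   [expand ⊕]
⇔ (¬r ∧ ¬(r ∧ ¬t) ∧ ¬(¬r ∧ t) ∧ ¬s) ∨ (¬¬(r ∨ (r ∧ ¬t) ∨ (¬r ∧ t)) ∧ s)   [De Morgan]
⇔ (¬r ∧ (¬r ∨ ¬¬t) ∧ ¬(¬r ∧ t) ∧ ¬s) ∨ (¬¬(r ∨ (r ∧ ¬t) ∨ (¬r ∧ t)) ∧ s)   [De Morgan]
⇔ (¬r ∧ (¬r ∨ t) ∧ ¬(¬r ∧ t) ∧ ¬s) ∨ (¬¬(r ∨ (r ∧ ¬t) ∨ (¬r ∧ t)) ∧ s)   [double negation]
⇔ (¬r ∧ (¬r ∨ t) ∧ (¬¬r ∨ ¬t) ∧ ¬s) ∨ (¬¬(r ∨ (r ∧ ¬t) ∨ (¬r ∧ t)) ∧ s)   [De Morgan]
⇔ (¬r ∧ (¬r ∨ t) ∧ (r ∨ ¬t) ∧ ¬s) ∨ (¬¬(r ∨ (r ∧ ¬t) ∨ (¬r ∧ t)) ∧ s)   [double negation]
⇔ (¬r ∧ (¬r ∨ t) ∧ (r ∨ ¬t) ∧ ¬s) ∨ ((r ∨ (r ∧ ¬t) ∨ (¬r ∧ t)) ∧ s)   [double negation]
⇔ (¬r ∧ ¬r ∧ r ∧ ¬s) ∨ (¬r ∧ ¬r ∧ ¬t ∧ ¬s) ∨ (¬r ∧ t ∧ r ∧ ¬s) ∨ (¬r ∧ t ∧ ¬t ∧ ¬s) ∨ (r ∧ s) ∨ (r ∧ ¬t ∧ s) ∨ (¬r ∧ t ∧ s)   [distribute ∧ over ∨]
⇔ (¬r ∧ ¬t ∧ ¬s) ∨ (r ∧ s) ∨ (¬r ∧ t ∧ s)   [simplify]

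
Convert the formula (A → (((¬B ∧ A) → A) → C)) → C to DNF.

(A → (((¬B ∧ A) → A) → C)) → C
= ¬(A → (((¬B ∧ A) → A) → C)) ∨ C   [eliminate →]
= ¬(¬A ∨ (((¬B ∧ A) → A) → C)) ∨ C   [eliminate →]
= ¬(¬A ∨ ¬((¬B ∧ A) → A) ∨ C) ∨ C   [eliminate →]
= ¬(¬A ∨ ¬(¬(¬B ∧ A) ∨ A) ∨ C) ∨ C   [eliminate →]
= (¬¬A ∧ ¬¬(¬(¬B ∧ A) ∨ A) ∧ ¬C) ∨ C   [De Morgan]
= (A ∧ ¬¬(¬(¬B ∧ A) ∨ A) ∧ ¬C) ∨ C   [double negation]
= (A ∧ (¬(¬B ∧ A) ∨ A) ∧ ¬C) ∨ C   [double negation]
= (A ∧ (¬¬B ∨ ¬A ∨ A) ∧ ¬C) ∨ C   [De Morgan]
= (A ∧ (B ∨ ¬A ∨ A) ∧ ¬C) ∨ C   [double negation]
= (A ∧ B ∧ ¬C) ∨ (A ∧ ¬A ∧ ¬C) ∨ (A ∧ A ∧ ¬C) ∨ C   [distribute ∧ over ∨]
= (A ∧ ¬C) ∨ C   [simplify]

(A ∧ ¬C) ∨ C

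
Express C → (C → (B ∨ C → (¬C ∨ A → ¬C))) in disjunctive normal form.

C → (C → (B ∨ C → (¬C ∨ A → ¬C)))
⇔ ¬C ∨ (C → (B ∨ C → (¬C ∨ A → ¬C)))   [eliminate →]
⇔ ¬C ∨ ¬C ∨ (B ∨ C → (¬C ∨ A → ¬C))   [eliminate →]
⇔ ¬C ∨ ¬C ∨ ¬(B ∨ C) ∨ (¬C ∨ A → ¬C)   [eliminate →]
⇔ ¬C ∨ ¬C ∨ ¬(B ∨ C) ∨ ¬(¬C ∨ A) ∨ ¬C   [eliminate →]
⇔ ¬C ∨ ¬C ∨ ¬B ∧ ¬C ∨ ¬(¬C ∨ A) ∨ ¬C   [De Morgan]
⇔ ¬C ∨ ¬C ∨ ¬B ∧ ¬C ∨ ¬¬C ∧ ¬A ∨ ¬C   [De Morgan]
⇔ ¬C ∨ ¬C ∨ ¬B ∧ ¬C ∨ C ∧ ¬A ∨ ¬C   [double negation]
⇔ ¬C ∨ C ∧ ¬A   [simplify]

¬C ∨ C ∧ ¬A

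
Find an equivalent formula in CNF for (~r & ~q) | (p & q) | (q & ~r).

(~r | p) & (~r | q)

(~r & ~q) | (p & q) | (q & ~r)
≡ (~r | p | q) & (~r | p | ~r) & (~r | q | q) & (~r | q | ~r) & (~q | p | q) & (~q | p | ~r) & (~q | q | q) & (~q | q | ~r)   [distribute | over &]
≡ (~r | p) & (~r | q)   [simplify]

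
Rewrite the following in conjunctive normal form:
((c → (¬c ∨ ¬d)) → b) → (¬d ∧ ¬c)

((c → (¬c ∨ ¬d)) → b) → (¬d ∧ ¬c)
≡ ¬((c → (¬c ∨ ¬d)) → b) ∨ (¬d ∧ ¬c)   [eliminate →]
≡ ¬(¬(c → (¬c ∨ ¬d)) ∨ b) ∨ (¬d ∧ ¬c)   [eliminate →]
≡ ¬(¬(¬c ∨ ¬c ∨ ¬d) ∨ b) ∨ (¬d ∧ ¬c)   [eliminate →]
≡ (¬¬(¬c ∨ ¬c ∨ ¬d) ∧ ¬b) ∨ (¬d ∧ ¬c)   [De Morgan]
≡ ((¬c ∨ ¬c ∨ ¬d) ∧ ¬b) ∨ (¬d ∧ ¬c)   [double negation]
≡ (¬c ∨ ¬c ∨ ¬d ∨ ¬d) ∧ (¬c ∨ ¬c ∨ ¬d ∨ ¬c) ∧ (¬b ∨ ¬d) ∧ (¬b ∨ ¬c)   [distribute ∨ over ∧]
≡ (¬c ∨ ¬d) ∧ (¬b ∨ ¬d) ∧ (¬b ∨ ¬c)   [simplify]

(¬c ∨ ¬d) ∧ (¬b ∨ ¬d) ∧ (¬b ∨ ¬c)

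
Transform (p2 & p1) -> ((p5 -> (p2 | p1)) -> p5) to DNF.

~p2 | ~p1 | p5

(p2 & p1) -> ((p5 -> (p2 | p1)) -> p5)
⇔ ~(p2 & p1) | ((p5 -> (p2 | p1)) -> p5)   [eliminate ->]
⇔ ~(p2 & p1) | ~(p5 -> (p2 | p1)) | p5   [eliminate ->]
⇔ ~(p2 & p1) | ~(~p5 | p2 | p1) | p5   [eliminate ->]
⇔ ~p2 | ~p1 | ~(~p5 | p2 | p1) | p5   [De Morgan]
⇔ ~p2 | ~p1 | (~~p5 & ~p2 & ~p1) | p5   [De Morgan]
⇔ ~p2 | ~p1 | (p5 & ~p2 & ~p1) | p5   [double negation]
⇔ ~p2 | ~p1 | p5   [simplify]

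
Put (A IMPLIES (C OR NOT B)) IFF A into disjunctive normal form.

(A AND C) OR (A AND NOT B)

(A IMPLIES (C OR NOT B)) IFF A
≡ ((A IMPLIES (C OR NOT B)) IMPLIES A) AND (A IMPLIES (A IMPLIES (C OR NOT B)))   (eliminate IFF)
≡ (NOT (A IMPLIES (C OR NOT B)) OR A) AND (A IMPLIES (A IMPLIES (C OR NOT B)))   (eliminate IMPLIES)
≡ (NOT (NOT A OR C OR NOT B) OR A) AND (A IMPLIES (A IMPLIES (C OR NOT B)))   (eliminate IMPLIES)
≡ (NOT (NOT A OR C OR NOT B) OR A) AND (NOT A OR (A IMPLIES (C OR NOT B)))   (eliminate IMPLIES)
≡ (NOT (NOT A OR C OR NOT B) OR A) AND (NOT A OR NOT A OR C OR NOT B)   (eliminate IMPLIES)
≡ ((NOT NOT A AND NOT C AND NOT NOT B) OR A) AND (NOT A OR NOT A OR C OR NOT B)   (De Morgan)
≡ ((A AND NOT C AND NOT NOT B) OR A) AND (NOT A OR NOT A OR C OR NOT B)   (double negation)
≡ ((A AND NOT C AND B) OR A) AND (NOT A OR NOT A OR C OR NOT B)   (double negation)
≡ (A AND NOT C AND B AND NOT A) OR (A AND NOT C AND B AND NOT A) OR (A AND NOT C AND B AND C) OR (A AND NOT C AND B AND NOT B) OR (A AND NOT A) OR (A AND NOT A) OR (A AND C) OR (A AND NOT B)   (distribute AND over OR)
≡ (A AND C) OR (A AND NOT B)   (simplify)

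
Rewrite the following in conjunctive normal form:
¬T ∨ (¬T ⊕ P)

¬T ∨ P

¬T ∨ (¬T ⊕ P)
≡ ¬T ∨ ((¬T ∨ P) ∧ ¬(¬T ∧ P))   (expand ⊕)
≡ ¬T ∨ ((¬T ∨ P) ∧ (¬¬T ∨ ¬P))   (De Morgan)
≡ ¬T ∨ ((¬T ∨ P) ∧ (T ∨ ¬P))   (double negation)
≡ (¬T ∨ ¬T ∨ P) ∧ (¬T ∨ T ∨ ¬P)   (distribute ∨ over ∧)
≡ ¬T ∨ P   (simplify)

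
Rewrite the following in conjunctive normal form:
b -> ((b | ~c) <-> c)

b -> ((b | ~c) <-> c)
≡ ~b | ((b | ~c) <-> c)
≡ ~b | (((b | ~c) -> c) & (c -> (b | ~c)))
≡ ~b | ((~(b | ~c) | c) & (c -> (b | ~c)))
≡ ~b | ((~(b | ~c) | c) & (~c | b | ~c))
≡ ~b | (((~b & ~~c) | c) & (~c | b | ~c))
≡ ~b | (((~b & c) | c) & (~c | b | ~c))
≡ (~b | ~b | c) & (~b | c | c) & (~b | ~c | b | ~c)
≡ ~b | c

~b | c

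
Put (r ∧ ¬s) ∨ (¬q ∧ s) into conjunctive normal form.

(r ∨ ¬q) ∧ (r ∨ s) ∧ (¬s ∨ ¬q)

(r ∧ ¬s) ∨ (¬q ∧ s)
= (r ∨ ¬q) ∧ (r ∨ s) ∧ (¬s ∨ ¬q) ∧ (¬s ∨ s)   (distribute ∨ over ∧)
= (r ∨ ¬q) ∧ (r ∨ s) ∧ (¬s ∨ ¬q)   (simplify)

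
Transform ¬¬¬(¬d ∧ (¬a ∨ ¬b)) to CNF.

¬¬¬(¬d ∧ (¬a ∨ ¬b))
= ¬(¬d ∧ (¬a ∨ ¬b))   [double negation]
= ¬¬d ∨ ¬(¬a ∨ ¬b)   [De Morgan]
= d ∨ ¬(¬a ∨ ¬b)   [double negation]
= d ∨ (¬¬a ∧ ¬¬b)   [De Morgan]
= d ∨ (a ∧ ¬¬b)   [double negation]
= d ∨ (a ∧ b)   [double negation]
= (d ∨ a) ∧ (d ∨ b)   [distribute ∨ over ∧]

(d ∨ a) ∧ (d ∨ b)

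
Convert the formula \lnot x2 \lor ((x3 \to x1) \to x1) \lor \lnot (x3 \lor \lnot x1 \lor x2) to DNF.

\lnot x2 \lor ((x3 \to x1) \to x1) \lor \lnot (x3 \lor \lnot x1 \lor x2)
⇔ \lnot x2 \lor \lnot (x3 \to x1) \lor x1 \lor \lnot (x3 \lor \lnot x1 \lor x2)   [eliminate \to]
⇔ \lnot x2 \lor \lnot (\lnot x3 \lor x1) \lor x1 \lor \lnot (x3 \lor \lnot x1 \lor x2)   [eliminate \to]
⇔ \lnot x2 \lor (\lnot \lnot x3 \land \lnot x1) \lor x1 \lor \lnot (x3 \lor \lnot x1 \lor x2)   [De Morgan]
⇔ \lnot x2 \lor (x3 \land \lnot x1) \lor x1 \lor \lnot (x3 \lor \lnot x1 \lor x2)   [double negation]
⇔ \lnot x2 \lor (x3 \land \lnot x1) \lor x1 \lor (\lnot x3 \land \lnot \lnot x1 \land \lnot x2)   [De Morgan]
⇔ \lnot x2 \lor (x3 \land \lnot x1) \lor x1 \lor (\lnot x3 \land x1 \land \lnot x2)   [double negation]
⇔ \lnot x2 \lor (x3 \land \lnot x1) \lor x1   [simplify]

\lnot x2 \lor (x3 \land \lnot x1) \lor x1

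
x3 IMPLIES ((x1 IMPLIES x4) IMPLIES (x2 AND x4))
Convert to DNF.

x3 IMPLIES ((x1 IMPLIES x4) IMPLIES (x2 AND x4))
⇔ NOT x3 OR ((x1 IMPLIES x4) IMPLIES (x2 AND x4))   [eliminate IMPLIES]
⇔ NOT x3 OR NOT (x1 IMPLIES x4) OR (x2 AND x4)   [eliminate IMPLIES]
⇔ NOT x3 OR NOT (NOT x1 OR x4) OR (x2 AND x4)   [eliminate IMPLIES]
⇔ NOT x3 OR (NOT NOT x1 AND NOT x4) OR (x2 AND x4)   [De Morgan]
⇔ NOT x3 OR (x1 AND NOT x4) OR (x2 AND x4)   [double negation]

NOT x3 OR (x1 AND NOT x4) OR (x2 AND x4)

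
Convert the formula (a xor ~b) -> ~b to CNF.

~a | ~b

(a xor ~b) -> ~b
≡ ~(a xor ~b) | ~b   — eliminate ->
≡ ~((a | ~b) & ~(a & ~b)) | ~b   — expand xor
≡ ~(a | ~b) | ~~(a & ~b) | ~b   — De Morgan
≡ (~a & ~~b) | ~~(a & ~b) | ~b   — De Morgan
≡ (~a & b) | ~~(a & ~b) | ~b   — double negation
≡ (~a & b) | (a & ~b) | ~b   — double negation
≡ (~a | a | ~b) & (~a | ~b | ~b) & (b | a | ~b) & (b | ~b | ~b)   — distribute | over &
≡ ~a | ~b   — simplify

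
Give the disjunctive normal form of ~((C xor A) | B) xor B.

(~C & ~A & ~B) | (A & C & ~B) | B

~((C xor A) | B) xor B
≡ (~((C xor A) | B) & ~B) | (~~((C xor A) | B) & B)   [expand xor]
≡ (~((C & ~A) | (~C & A) | B) & ~B) | (~~((C xor A) | B) & B)   [expand xor]
≡ (~((C & ~A) | (~C & A) | B) & ~B) | (~~((C & ~A) | (~C & A) | B) & B)   [expand xor]
≡ (~(C & ~A) & ~(~C & A) & ~B & ~B) | (~~((C & ~A) | (~C & A) | B) & B)   [De Morgan]
≡ ((~C | ~~A) & ~(~C & A) & ~B & ~B) | (~~((C & ~A) | (~C & A) | B) & B)   [De Morgan]
≡ ((~C | A) & ~(~C & A) & ~B & ~B) | (~~((C & ~A) | (~C & A) | B) & B)   [double negation]
≡ ((~C | A) & (~~C | ~A) & ~B & ~B) | (~~((C & ~A) | (~C & A) | B) & B)   [De Morgan]
≡ ((~C | A) & (C | ~A) & ~B & ~B) | (~~((C & ~A) | (~C & A) | B) & B)   [double negation]
≡ ((~C | A) & (C | ~A) & ~B & ~B) | (((C & ~A) | (~C & A) | B) & B)   [double negation]
≡ (~C & C & ~B & ~B) | (~C & ~A & ~B & ~B) | (A & C & ~B & ~B) | (A & ~A & ~B & ~B) | (C & ~A & B) | (~C & A & B) | (B & B)   [distribute & over |]
≡ (~C & ~A & ~B) | (A & C & ~B) | B   [simplify]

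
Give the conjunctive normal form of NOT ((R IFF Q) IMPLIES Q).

NOT ((R IFF Q) IMPLIES Q)
⇔ NOT (NOT (R IFF Q) OR Q)   [eliminate IMPLIES]
⇔ NOT (NOT ((R IMPLIES Q) AND (Q IMPLIES R)) OR Q)   [eliminate IFF]
⇔ NOT (NOT ((NOT R OR Q) AND (Q IMPLIES R)) OR Q)   [eliminate IMPLIES]
⇔ NOT (NOT ((NOT R OR Q) AND (NOT Q OR R)) OR Q)   [eliminate IMPLIES]
⇔ NOT NOT ((NOT R OR Q) AND (NOT Q OR R)) AND NOT Q   [De Morgan]
⇔ (NOT R OR Q) AND (NOT Q OR R) AND NOT Q   [double negation]
⇔ (NOT R OR Q) AND NOT Q   [simplify]

(NOT R OR Q) AND NOT Q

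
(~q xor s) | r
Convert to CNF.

(~q | s | r) & (q | ~s | r)

(~q xor s) | r
⇔ ((~q | s) & ~(~q & s)) | r   (expand xor)
⇔ ((~q | s) & (~~q | ~s)) | r   (De Morgan)
⇔ ((~q | s) & (q | ~s)) | r   (double negation)
⇔ (~q | s | r) & (q | ~s | r)   (distribute | over &)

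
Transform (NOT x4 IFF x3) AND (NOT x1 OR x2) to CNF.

(NOT x4 IFF x3) AND (NOT x1 OR x2)
≡ (NOT x4 IMPLIES x3) AND (x3 IMPLIES NOT x4) AND (NOT x1 OR x2)   (eliminate IFF)
≡ (NOT NOT x4 OR x3) AND (x3 IMPLIES NOT x4) AND (NOT x1 OR x2)   (eliminate IMPLIES)
≡ (NOT NOT x4 OR x3) AND (NOT x3 OR NOT x4) AND (NOT x1 OR x2)   (eliminate IMPLIES)
≡ (x4 OR x3) AND (NOT x3 OR NOT x4) AND (NOT x1 OR x2)   (double negation)

(x4 OR x3) AND (NOT x3 OR NOT x4) AND (NOT x1 OR x2)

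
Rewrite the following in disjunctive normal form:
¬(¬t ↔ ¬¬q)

(¬t ∧ ¬q) ∨ (q ∧ t)

¬(¬t ↔ ¬¬q)
≡ ¬((¬t → ¬¬q) ∧ (¬¬q → ¬t))
≡ ¬((¬¬t ∨ ¬¬q) ∧ (¬¬q → ¬t))
≡ ¬((¬¬t ∨ ¬¬q) ∧ (¬¬¬q ∨ ¬t))
≡ ¬(¬¬t ∨ ¬¬q) ∨ ¬(¬¬¬q ∨ ¬t)
≡ (¬¬¬t ∧ ¬¬¬q) ∨ ¬(¬¬¬q ∨ ¬t)
≡ (¬t ∧ ¬¬¬q) ∨ ¬(¬¬¬q ∨ ¬t)
≡ (¬t ∧ ¬q) ∨ ¬(¬¬¬q ∨ ¬t)
≡ (¬t ∧ ¬q) ∨ (¬¬¬¬q ∧ ¬¬t)
≡ (¬t ∧ ¬q) ∨ (¬¬q ∧ ¬¬t)
≡ (¬t ∧ ¬q) ∨ (q ∧ ¬¬t)
≡ (¬t ∧ ¬q) ∨ (q ∧ t)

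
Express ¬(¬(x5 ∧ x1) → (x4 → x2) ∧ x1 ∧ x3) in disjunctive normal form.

¬(¬(x5 ∧ x1) → (x4 → x2) ∧ x1 ∧ x3)
= ¬(¬¬(x5 ∧ x1) ∨ (x4 → x2) ∧ x1 ∧ x3)
= ¬(¬¬(x5 ∧ x1) ∨ (¬x4 ∨ x2) ∧ x1 ∧ x3)
= ¬¬¬(x5 ∧ x1) ∧ ¬((¬x4 ∨ x2) ∧ x1 ∧ x3)
= ¬(x5 ∧ x1) ∧ ¬((¬x4 ∨ x2) ∧ x1 ∧ x3)
= (¬x5 ∨ ¬x1) ∧ ¬((¬x4 ∨ x2) ∧ x1 ∧ x3)
= (¬x5 ∨ ¬x1) ∧ (¬(¬x4 ∨ x2) ∨ ¬x1 ∨ ¬x3)
= (¬x5 ∨ ¬x1) ∧ (¬¬x4 ∧ ¬x2 ∨ ¬x1 ∨ ¬x3)
= (¬x5 ∨ ¬x1) ∧ (x4 ∧ ¬x2 ∨ ¬x1 ∨ ¬x3)
= ¬x5 ∧ x4 ∧ ¬x2 ∨ ¬x5 ∧ ¬x1 ∨ ¬x5 ∧ ¬x3 ∨ ¬x1 ∧ x4 ∧ ¬x2 ∨ ¬x1 ∧ ¬x1 ∨ ¬x1 ∧ ¬x3
= ¬x5 ∧ x4 ∧ ¬x2 ∨ ¬x5 ∧ ¬x3 ∨ ¬x1

¬x5 ∧ x4 ∧ ¬x2 ∨ ¬x5 ∧ ¬x3 ∨ ¬x1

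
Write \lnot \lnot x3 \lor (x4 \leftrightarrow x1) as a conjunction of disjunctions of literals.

\lnot \lnot x3 \lor (x4 \leftrightarrow x1)
≡ \lnot \lnot x3 \lor ((x4 \to x1) \land (x1 \to x4))   [eliminate \leftrightarrow]
≡ \lnot \lnot x3 \lor ((\lnot x4 \lor x1) \land (x1 \to x4))   [eliminate \to]
≡ \lnot \lnot x3 \lor ((\lnot x4 \lor x1) \land (\lnot x1 \lor x4))   [eliminate \to]
≡ x3 \lor ((\lnot x4 \lor x1) \land (\lnot x1 \lor x4))   [double negation]
≡ (x3 \lor \lnot x4 \lor x1) \land (x3 \lor \lnot x1 \lor x4)   [distribute \lor over \land]

(x3 \lor \lnot x4 \lor x1) \land (x3 \lor \lnot x1 \lor x4)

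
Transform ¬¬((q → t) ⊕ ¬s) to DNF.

(¬q ∧ s) ∨ (t ∧ s) ∨ (q ∧ ¬t ∧ ¬s)

¬¬((q → t) ⊕ ¬s)
= ¬¬(((q → t) ∧ ¬¬s) ∨ (¬(q → t) ∧ ¬s))   [expand ⊕]
= ¬¬(((¬q ∨ t) ∧ ¬¬s) ∨ (¬(q → t) ∧ ¬s))   [eliminate →]
= ¬¬(((¬q ∨ t) ∧ ¬¬s) ∨ (¬(¬q ∨ t) ∧ ¬s))   [eliminate →]
= ((¬q ∨ t) ∧ ¬¬s) ∨ (¬(¬q ∨ t) ∧ ¬s)   [double negation]
= ((¬q ∨ t) ∧ s) ∨ (¬(¬q ∨ t) ∧ ¬s)   [double negation]
= ((¬q ∨ t) ∧ s) ∨ (¬¬q ∧ ¬t ∧ ¬s)   [De Morgan]
= ((¬q ∨ t) ∧ s) ∨ (q ∧ ¬t ∧ ¬s)   [double negation]
= (¬q ∧ s) ∨ (t ∧ s) ∨ (q ∧ ¬t ∧ ¬s)   [distribute ∧ over ∨]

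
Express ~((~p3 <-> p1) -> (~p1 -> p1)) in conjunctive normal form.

~((~p3 <-> p1) -> (~p1 -> p1))
= ~(~(~p3 <-> p1) | (~p1 -> p1))
= ~(~((~p3 -> p1) & (p1 -> ~p3)) | (~p1 -> p1))
= ~(~((~~p3 | p1) & (p1 -> ~p3)) | (~p1 -> p1))
= ~(~((~~p3 | p1) & (~p1 | ~p3)) | (~p1 -> p1))
= ~(~((~~p3 | p1) & (~p1 | ~p3)) | ~~p1 | p1)
= ~~((~~p3 | p1) & (~p1 | ~p3)) & ~~~p1 & ~p1
= (~~p3 | p1) & (~p1 | ~p3) & ~~~p1 & ~p1
= (p3 | p1) & (~p1 | ~p3) & ~~~p1 & ~p1
= (p3 | p1) & (~p1 | ~p3) & ~p1 & ~p1
= (p3 | p1) & ~p1

(p3 | p1) & ~p1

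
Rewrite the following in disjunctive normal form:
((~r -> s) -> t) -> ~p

(r & ~t) | (s & ~t) | ~p

((~r -> s) -> t) -> ~p
⇔ ~((~r -> s) -> t) | ~p   [eliminate ->]
⇔ ~(~(~r -> s) | t) | ~p   [eliminate ->]
⇔ ~(~(~~r | s) | t) | ~p   [eliminate ->]
⇔ (~~(~~r | s) & ~t) | ~p   [De Morgan]
⇔ ((~~r | s) & ~t) | ~p   [double negation]
⇔ ((r | s) & ~t) | ~p   [double negation]
⇔ (r & ~t) | (s & ~t) | ~p   [distribute & over |]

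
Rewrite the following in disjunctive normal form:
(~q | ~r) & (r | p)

(~q & r) | (~q & p) | (~r & p)

(~q | ~r) & (r | p)
≡ (~q & r) | (~q & p) | (~r & r) | (~r & p)   [distribute & over |]
≡ (~q & r) | (~q & p) | (~r & p)   [simplify]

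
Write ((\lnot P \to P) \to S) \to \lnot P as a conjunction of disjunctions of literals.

\lnot S \lor \lnot P

((\lnot P \to P) \to S) \to \lnot P
≡ \lnot ((\lnot P \to P) \to S) \lor \lnot P   [eliminate \to]
≡ \lnot (\lnot (\lnot P \to P) \lor S) \lor \lnot P   [eliminate \to]
≡ \lnot (\lnot (\lnot \lnot P \lor P) \lor S) \lor \lnot P   [eliminate \to]
≡ (\lnot \lnot (\lnot \lnot P \lor P) \land \lnot S) \lor \lnot P   [De Morgan]
≡ ((\lnot \lnot P \lor P) \land \lnot S) \lor \lnot P   [double negation]
≡ ((P \lor P) \land \lnot S) \lor \lnot P   [double negation]
≡ (P \lor P \lor \lnot P) \land (\lnot S \lor \lnot P)   [distribute \lor over \land]
≡ \lnot S \lor \lnot P   [simplify]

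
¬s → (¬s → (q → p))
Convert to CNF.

¬s → (¬s → (q → p))
≡ ¬¬s ∨ (¬s → (q → p))   [eliminate →]
≡ ¬¬s ∨ ¬¬s ∨ (q → p)   [eliminate →]
≡ ¬¬s ∨ ¬¬s ∨ ¬q ∨ p   [eliminate →]
≡ s ∨ ¬¬s ∨ ¬q ∨ p   [double negation]
≡ s ∨ s ∨ ¬q ∨ p   [double negation]
≡ s ∨ ¬q ∨ p   [simplify]

s ∨ ¬q ∨ p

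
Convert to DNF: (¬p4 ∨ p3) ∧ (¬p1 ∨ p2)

¬p4 ∧ ¬p1 ∨ ¬p4 ∧ p2 ∨ p3 ∧ ¬p1 ∨ p3 ∧ p2

(¬p4 ∨ p3) ∧ (¬p1 ∨ p2)
⇔ ¬p4 ∧ ¬p1 ∨ ¬p4 ∧ p2 ∨ p3 ∧ ¬p1 ∨ p3 ∧ p2   [distribute ∧ over ∨]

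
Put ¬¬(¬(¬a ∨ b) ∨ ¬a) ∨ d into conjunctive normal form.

¬b ∨ ¬a ∨ d

¬¬(¬(¬a ∨ b) ∨ ¬a) ∨ d
= ¬(¬a ∨ b) ∨ ¬a ∨ d
= (¬¬a ∧ ¬b) ∨ ¬a ∨ d
= (a ∧ ¬b) ∨ ¬a ∨ d
= (a ∨ ¬a ∨ d) ∧ (¬b ∨ ¬a ∨ d)
= ¬b ∨ ¬a ∨ d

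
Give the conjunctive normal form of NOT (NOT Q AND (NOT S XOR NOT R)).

NOT (NOT Q AND (NOT S XOR NOT R))
= NOT (NOT Q AND (NOT S OR NOT R) AND NOT (NOT S AND NOT R))   — expand XOR
= NOT NOT Q OR NOT (NOT S OR NOT R) OR NOT NOT (NOT S AND NOT R)   — De Morgan
= Q OR NOT (NOT S OR NOT R) OR NOT NOT (NOT S AND NOT R)   — double negation
= Q OR (NOT NOT S AND NOT NOT R) OR NOT NOT (NOT S AND NOT R)   — De Morgan
= Q OR (S AND NOT NOT R) OR NOT NOT (NOT S AND NOT R)   — double negation
= Q OR (S AND R) OR NOT NOT (NOT S AND NOT R)   — double negation
= Q OR (S AND R) OR (NOT S AND NOT R)   — double negation
= (Q OR S OR NOT S) AND (Q OR S OR NOT R) AND (Q OR R OR NOT S) AND (Q OR R OR NOT R)   — distribute OR over AND
= (Q OR S OR NOT R) AND (Q OR R OR NOT S)   — simplify

(Q OR S OR NOT R) AND (Q OR R OR NOT S)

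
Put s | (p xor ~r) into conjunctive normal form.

(s | p | ~r) & (s | ~p | r)

s | (p xor ~r)
≡ s | ((p | ~r) & ~(p & ~r))   (expand xor)
≡ s | ((p | ~r) & (~p | ~~r))   (De Morgan)
≡ s | ((p | ~r) & (~p | r))   (double negation)
≡ (s | p | ~r) & (s | ~p | r)   (distribute | over &)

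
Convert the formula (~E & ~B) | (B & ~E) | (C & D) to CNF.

(~E | C) & (~E | D)

(~E & ~B) | (B & ~E) | (C & D)
= (~E | B | C) & (~E | B | D) & (~E | ~E | C) & (~E | ~E | D) & (~B | B | C) & (~B | B | D) & (~B | ~E | C) & (~B | ~E | D)   (distribute | over &)
= (~E | C) & (~E | D)   (simplify)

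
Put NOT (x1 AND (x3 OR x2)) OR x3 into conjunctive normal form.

NOT (x1 AND (x3 OR x2)) OR x3
= NOT x1 OR NOT (x3 OR x2) OR x3   [De Morgan]
= NOT x1 OR (NOT x3 AND NOT x2) OR x3   [De Morgan]
= (NOT x1 OR NOT x3 OR x3) AND (NOT x1 OR NOT x2 OR x3)   [distribute OR over AND]
= NOT x1 OR NOT x2 OR x3   [simplify]

NOT x1 OR NOT x2 OR x3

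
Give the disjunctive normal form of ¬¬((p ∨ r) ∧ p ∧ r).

¬¬((p ∨ r) ∧ p ∧ r)
≡ (p ∨ r) ∧ p ∧ r   [double negation]
≡ p ∧ p ∧ r ∨ r ∧ p ∧ r   [distribute ∧ over ∨]
≡ p ∧ r   [simplify]

p ∧ r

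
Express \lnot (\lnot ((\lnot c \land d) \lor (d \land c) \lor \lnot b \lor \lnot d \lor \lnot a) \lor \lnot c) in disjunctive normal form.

\lnot (\lnot ((\lnot c \land d) \lor (d \land c) \lor \lnot b \lor \lnot d \lor \lnot a) \lor \lnot c)
⇔ \lnot \lnot ((\lnot c \land d) \lor (d \land c) \lor \lnot b \lor \lnot d \lor \lnot a) \land \lnot \lnot c
⇔ ((\lnot c \land d) \lor (d \land c) \lor \lnot b \lor \lnot d \lor \lnot a) \land \lnot \lnot c
⇔ ((\lnot c \land d) \lor (d \land c) \lor \lnot b \lor \lnot d \lor \lnot a) \land c
⇔ (\lnot c \land d \land c) \lor (d \land c \land c) \lor (\lnot b \land c) \lor (\lnot d \land c) \lor (\lnot a \land c)
⇔ (d \land c) \lor (\lnot b \land c) \lor (\lnot d \land c) \lor (\lnot a \land c)

(d \land c) \lor (\lnot b \land c) \lor (\lnot d \land c) \lor (\lnot a \land c)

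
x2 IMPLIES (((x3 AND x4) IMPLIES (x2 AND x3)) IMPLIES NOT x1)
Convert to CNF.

(NOT x2 OR x3 OR NOT x1) AND (NOT x2 OR x4 OR NOT x1) AND (NOT x2 OR NOT x3 OR NOT x1)

x2 IMPLIES (((x3 AND x4) IMPLIES (x2 AND x3)) IMPLIES NOT x1)
≡ NOT x2 OR (((x3 AND x4) IMPLIES (x2 AND x3)) IMPLIES NOT x1)
≡ NOT x2 OR NOT ((x3 AND x4) IMPLIES (x2 AND x3)) OR NOT x1
≡ NOT x2 OR NOT (NOT (x3 AND x4) OR (x2 AND x3)) OR NOT x1
≡ NOT x2 OR (NOT NOT (x3 AND x4) AND NOT (x2 AND x3)) OR NOT x1
≡ NOT x2 OR (x3 AND x4 AND NOT (x2 AND x3)) OR NOT x1
≡ NOT x2 OR (x3 AND x4 AND (NOT x2 OR NOT x3)) OR NOT x1
≡ (NOT x2 OR x3 OR NOT x1) AND (NOT x2 OR x4 OR NOT x1) AND (NOT x2 OR NOT x2 OR NOT x3 OR NOT x1)
≡ (NOT x2 OR x3 OR NOT x1) AND (NOT x2 OR x4 OR NOT x1) AND (NOT x2 OR NOT x3 OR NOT x1)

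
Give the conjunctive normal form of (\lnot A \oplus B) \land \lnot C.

(\lnot A \lor B) \land (A \lor \lnot B) \land \lnot C

(\lnot A \oplus B) \land \lnot C
= (\lnot A \lor B) \land \lnot (\lnot A \land B) \land \lnot C   — expand \oplus
= (\lnot A \lor B) \land (\lnot \lnot A \lor \lnot B) \land \lnot C   — De Morgan
= (\lnot A \lor B) \land (A \lor \lnot B) \land \lnot C   — double negation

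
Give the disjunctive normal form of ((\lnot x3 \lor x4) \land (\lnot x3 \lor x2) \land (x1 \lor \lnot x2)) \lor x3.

(\lnot x3 \land x1) \lor (\lnot x3 \land \lnot x2) \lor (x4 \land x2 \land x1) \lor x3

((\lnot x3 \lor x4) \land (\lnot x3 \lor x2) \land (x1 \lor \lnot x2)) \lor x3
≡ (\lnot x3 \land \lnot x3 \land x1) \lor (\lnot x3 \land \lnot x3 \land \lnot x2) \lor (\lnot x3 \land x2 \land x1) \lor (\lnot x3 \land x2 \land \lnot x2) \lor (x4 \land \lnot x3 \land x1) \lor (x4 \land \lnot x3 \land \lnot x2) \lor (x4 \land x2 \land x1) \lor (x4 \land x2 \land \lnot x2) \lor x3   [distribute \land over \lor]
≡ (\lnot x3 \land x1) \lor (\lnot x3 \land \lnot x2) \lor (x4 \land x2 \land x1) \lor x3   [simplify]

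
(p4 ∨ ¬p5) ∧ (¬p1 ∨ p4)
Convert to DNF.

p4 ∨ (¬p5 ∧ ¬p1)

(p4 ∨ ¬p5) ∧ (¬p1 ∨ p4)
≡ (p4 ∧ ¬p1) ∨ (p4 ∧ p4) ∨ (¬p5 ∧ ¬p1) ∨ (¬p5 ∧ p4)   [distribute ∧ over ∨]
≡ p4 ∨ (¬p5 ∧ ¬p1)   [simplify]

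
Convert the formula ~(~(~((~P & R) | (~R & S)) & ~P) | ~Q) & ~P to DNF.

~(~(~((~P & R) | (~R & S)) & ~P) | ~Q) & ~P
≡ ~~(~((~P & R) | (~R & S)) & ~P) & ~~Q & ~P   [De Morgan]
≡ ~((~P & R) | (~R & S)) & ~P & ~~Q & ~P   [double negation]
≡ ~(~P & R) & ~(~R & S) & ~P & ~~Q & ~P   [De Morgan]
≡ (~~P | ~R) & ~(~R & S) & ~P & ~~Q & ~P   [De Morgan]
≡ (P | ~R) & ~(~R & S) & ~P & ~~Q & ~P   [double negation]
≡ (P | ~R) & (~~R | ~S) & ~P & ~~Q & ~P   [De Morgan]
≡ (P | ~R) & (R | ~S) & ~P & ~~Q & ~P   [double negation]
≡ (P | ~R) & (R | ~S) & ~P & Q & ~P   [double negation]
≡ (P & R & ~P & Q & ~P) | (P & ~S & ~P & Q & ~P) | (~R & R & ~P & Q & ~P) | (~R & ~S & ~P & Q & ~P)   [distribute & over |]
≡ ~R & ~S & ~P & Q   [simplify]

~R & ~S & ~P & Q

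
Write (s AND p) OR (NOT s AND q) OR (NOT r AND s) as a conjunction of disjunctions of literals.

(s AND p) OR (NOT s AND q) OR (NOT r AND s)
≡ (s OR NOT s OR NOT r) AND (s OR NOT s OR s) AND (s OR q OR NOT r) AND (s OR q OR s) AND (p OR NOT s OR NOT r) AND (p OR NOT s OR s) AND (p OR q OR NOT r) AND (p OR q OR s)   — distribute OR over AND
≡ (s OR q) AND (p OR NOT s OR NOT r) AND (p OR q OR NOT r)   — simplify

(s OR q) AND (p OR NOT s OR NOT r) AND (p OR q OR NOT r)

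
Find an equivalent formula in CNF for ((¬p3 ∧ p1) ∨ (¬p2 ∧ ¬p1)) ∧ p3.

((¬p3 ∧ p1) ∨ (¬p2 ∧ ¬p1)) ∧ p3
⇔ (¬p3 ∨ ¬p2) ∧ (¬p3 ∨ ¬p1) ∧ (p1 ∨ ¬p2) ∧ (p1 ∨ ¬p1) ∧ p3   (distribute ∨ over ∧)
⇔ (¬p3 ∨ ¬p2) ∧ (¬p3 ∨ ¬p1) ∧ (p1 ∨ ¬p2) ∧ p3   (simplify)

(¬p3 ∨ ¬p2) ∧ (¬p3 ∨ ¬p1) ∧ (p1 ∨ ¬p2) ∧ p3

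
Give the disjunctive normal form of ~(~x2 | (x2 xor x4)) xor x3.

~(~x2 | (x2 xor x4)) xor x3
= (~(~x2 | (x2 xor x4)) & ~x3) | (~~(~x2 | (x2 xor x4)) & x3)   (expand xor)
= (~(~x2 | (x2 & ~x4) | (~x2 & x4)) & ~x3) | (~~(~x2 | (x2 xor x4)) & x3)   (expand xor)
= (~(~x2 | (x2 & ~x4) | (~x2 & x4)) & ~x3) | (~~(~x2 | (x2 & ~x4) | (~x2 & x4)) & x3)   (expand xor)
= (~~x2 & ~(x2 & ~x4) & ~(~x2 & x4) & ~x3) | (~~(~x2 | (x2 & ~x4) | (~x2 & x4)) & x3)   (De Morgan)
= (x2 & ~(x2 & ~x4) & ~(~x2 & x4) & ~x3) | (~~(~x2 | (x2 & ~x4) | (~x2 & x4)) & x3)   (double negation)
= (x2 & (~x2 | ~~x4) & ~(~x2 & x4) & ~x3) | (~~(~x2 | (x2 & ~x4) | (~x2 & x4)) & x3)   (De Morgan)
= (x2 & (~x2 | x4) & ~(~x2 & x4) & ~x3) | (~~(~x2 | (x2 & ~x4) | (~x2 & x4)) & x3)   (double negation)
= (x2 & (~x2 | x4) & (~~x2 | ~x4) & ~x3) | (~~(~x2 | (x2 & ~x4) | (~x2 & x4)) & x3)   (De Morgan)
= (x2 & (~x2 | x4) & (x2 | ~x4) & ~x3) | (~~(~x2 | (x2 & ~x4) | (~x2 & x4)) & x3)   (double negation)
= (x2 & (~x2 | x4) & (x2 | ~x4) & ~x3) | ((~x2 | (x2 & ~x4) | (~x2 & x4)) & x3)   (double negation)
= (x2 & ~x2 & x2 & ~x3) | (x2 & ~x2 & ~x4 & ~x3) | (x2 & x4 & x2 & ~x3) | (x2 & x4 & ~x4 & ~x3) | (~x2 & x3) | (x2 & ~x4 & x3) | (~x2 & x4 & x3)   (distribute & over |)
= (x2 & x4 & ~x3) | (~x2 & x3) | (x2 & ~x4 & x3)   (simplify)

(x2 & x4 & ~x3) | (~x2 & x3) | (x2 & ~x4 & x3)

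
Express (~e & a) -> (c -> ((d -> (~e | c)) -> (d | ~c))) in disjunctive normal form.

(~e & a) -> (c -> ((d -> (~e | c)) -> (d | ~c)))
⇔ ~(~e & a) | (c -> ((d -> (~e | c)) -> (d | ~c)))   [eliminate ->]
⇔ ~(~e & a) | ~c | ((d -> (~e | c)) -> (d | ~c))   [eliminate ->]
⇔ ~(~e & a) | ~c | ~(d -> (~e | c)) | d | ~c   [eliminate ->]
⇔ ~(~e & a) | ~c | ~(~d | ~e | c) | d | ~c   [eliminate ->]
⇔ ~~e | ~a | ~c | ~(~d | ~e | c) | d | ~c   [De Morgan]
⇔ e | ~a | ~c | ~(~d | ~e | c) | d | ~c   [double negation]
⇔ e | ~a | ~c | (~~d & ~~e & ~c) | d | ~c   [De Morgan]
⇔ e | ~a | ~c | (d & ~~e & ~c) | d | ~c   [double negation]
⇔ e | ~a | ~c | (d & e & ~c) | d | ~c   [double negation]
⇔ e | ~a | ~c | d   [simplify]

e | ~a | ~c | d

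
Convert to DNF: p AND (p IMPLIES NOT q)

p AND NOT q

p AND (p IMPLIES NOT q)
≡ p AND (NOT p OR NOT q)   [eliminate IMPLIES]
≡ (p AND NOT p) OR (p AND NOT q)   [distribute AND over OR]
≡ p AND NOT q   [simplify]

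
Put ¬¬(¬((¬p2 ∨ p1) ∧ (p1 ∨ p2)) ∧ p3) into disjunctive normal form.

(p2 ∧ ¬p1 ∧ p3) ∨ (¬p1 ∧ ¬p2 ∧ p3)

¬¬(¬((¬p2 ∨ p1) ∧ (p1 ∨ p2)) ∧ p3)
⇔ ¬((¬p2 ∨ p1) ∧ (p1 ∨ p2)) ∧ p3   [double negation]
⇔ (¬(¬p2 ∨ p1) ∨ ¬(p1 ∨ p2)) ∧ p3   [De Morgan]
⇔ ((¬¬p2 ∧ ¬p1) ∨ ¬(p1 ∨ p2)) ∧ p3   [De Morgan]
⇔ ((p2 ∧ ¬p1) ∨ ¬(p1 ∨ p2)) ∧ p3   [double negation]
⇔ ((p2 ∧ ¬p1) ∨ (¬p1 ∧ ¬p2)) ∧ p3   [De Morgan]
⇔ (p2 ∧ ¬p1 ∧ p3) ∨ (¬p1 ∧ ¬p2 ∧ p3)   [distribute ∧ over ∨]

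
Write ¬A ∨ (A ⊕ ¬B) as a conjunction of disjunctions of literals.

¬A ∨ B

¬A ∨ (A ⊕ ¬B)
≡ ¬A ∨ ((A ∨ ¬B) ∧ ¬(A ∧ ¬B))   [expand ⊕]
≡ ¬A ∨ ((A ∨ ¬B) ∧ (¬A ∨ ¬¬B))   [De Morgan]
≡ ¬A ∨ ((A ∨ ¬B) ∧ (¬A ∨ B))   [double negation]
≡ (¬A ∨ A ∨ ¬B) ∧ (¬A ∨ ¬A ∨ B)   [distribute ∨ over ∧]
≡ ¬A ∨ B   [simplify]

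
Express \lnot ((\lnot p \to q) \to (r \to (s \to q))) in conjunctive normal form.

(p \lor q) \land r \land s \land \lnot q

\lnot ((\lnot p \to q) \to (r \to (s \to q)))
⇔ \lnot (\lnot (\lnot p \to q) \lor (r \to (s \to q)))   (eliminate \to)
⇔ \lnot (\lnot (\lnot \lnot p \lor q) \lor (r \to (s \to q)))   (eliminate \to)
⇔ \lnot (\lnot (\lnot \lnot p \lor q) \lor \lnot r \lor (s \to q))   (eliminate \to)
⇔ \lnot (\lnot (\lnot \lnot p \lor q) \lor \lnot r \lor \lnot s \lor q)   (eliminate \to)
⇔ \lnot \lnot (\lnot \lnot p \lor q) \land \lnot \lnot r \land \lnot \lnot s \land \lnot q   (De Morgan)
⇔ (\lnot \lnot p \lor q) \land \lnot \lnot r \land \lnot \lnot s \land \lnot q   (double negation)
⇔ (p \lor q) \land \lnot \lnot r \land \lnot \lnot s \land \lnot q   (double negation)
⇔ (p \lor q) \land r \land \lnot \lnot s \land \lnot q   (double negation)
⇔ (p \lor q) \land r \land s \land \lnot q   (double negation)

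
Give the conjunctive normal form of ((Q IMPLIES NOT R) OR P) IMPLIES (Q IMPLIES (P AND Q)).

R OR NOT Q OR P

((Q IMPLIES NOT R) OR P) IMPLIES (Q IMPLIES (P AND Q))
≡ NOT ((Q IMPLIES NOT R) OR P) OR (Q IMPLIES (P AND Q))   — eliminate IMPLIES
≡ NOT (NOT Q OR NOT R OR P) OR (Q IMPLIES (P AND Q))   — eliminate IMPLIES
≡ NOT (NOT Q OR NOT R OR P) OR NOT Q OR (P AND Q)   — eliminate IMPLIES
≡ (NOT NOT Q AND NOT NOT R AND NOT P) OR NOT Q OR (P AND Q)   — De Morgan
≡ (Q AND NOT NOT R AND NOT P) OR NOT Q OR (P AND Q)   — double negation
≡ (Q AND R AND NOT P) OR NOT Q OR (P AND Q)   — double negation
≡ (Q OR NOT Q OR P) AND (Q OR NOT Q OR Q) AND (R OR NOT Q OR P) AND (R OR NOT Q OR Q) AND (NOT P OR NOT Q OR P) AND (NOT P OR NOT Q OR Q)   — distribute OR over AND
≡ R OR NOT Q OR P   — simplify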